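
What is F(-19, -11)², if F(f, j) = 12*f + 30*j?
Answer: 311364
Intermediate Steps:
F(-19, -11)² = (12*(-19) + 30*(-11))² = (-228 - 330)² = (-558)² = 311364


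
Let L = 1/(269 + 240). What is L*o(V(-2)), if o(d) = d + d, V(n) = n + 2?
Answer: 0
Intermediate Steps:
V(n) = 2 + n
o(d) = 2*d
L = 1/509 ≈ 0.0019646
L*o(V(-2)) = (2*(2 - 2))/509 = (2*0)/509 = (1/509)*0 = 0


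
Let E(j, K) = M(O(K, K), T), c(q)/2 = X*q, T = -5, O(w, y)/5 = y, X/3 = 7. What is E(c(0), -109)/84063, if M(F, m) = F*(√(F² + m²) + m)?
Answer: 2725/84063 - 2725*√11882/84063 ≈ -3.5011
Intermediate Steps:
X = 21 (X = 3*7 = 21)
O(w, y) = 5*y
c(q) = 42*q (c(q) = 2*(21*q) = 42*q)
M(F, m) = F*(m + √(F² + m²))
E(j, K) = 5*K*(-5 + √(25 + 25*K²)) (E(j, K) = (5*K)*(-5 + √((5*K)² + (-5)²)) = (5*K)*(-5 + √(25*K² + 25)) = (5*K)*(-5 + √(25 + 25*K²)) = 5*K*(-5 + √(25 + 25*K²)))
E(c(0), -109)/84063 = (25*(-109)*(-1 + √(1 + (-109)²)))/84063 = (25*(-109)*(-1 + √(1 + 11881)))*(1/84063) = (25*(-109)*(-1 + √11882))*(1/84063) = (2725 - 2725*√11882)*(1/84063) = 2725/84063 - 2725*√11882/84063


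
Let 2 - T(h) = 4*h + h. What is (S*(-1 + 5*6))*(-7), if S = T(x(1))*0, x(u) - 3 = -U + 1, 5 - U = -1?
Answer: 0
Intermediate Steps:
U = 6 (U = 5 - 1*(-1) = 5 + 1 = 6)
x(u) = -2 (x(u) = 3 + (-1*6 + 1) = 3 + (-6 + 1) = 3 - 5 = -2)
T(h) = 2 - 5*h (T(h) = 2 - (4*h + h) = 2 - 5*h)
S = 0 (S = (2 - 5*(-2))*0 = (2 + 10)*0 = 12*0 = 0)
(S*(-1 + 5*6))*(-7) = (0*(-1 + 5*6))*(-7) = (0*(-1 + 30))*(-7) = (0*29)*(-7) = 0*(-7) = 0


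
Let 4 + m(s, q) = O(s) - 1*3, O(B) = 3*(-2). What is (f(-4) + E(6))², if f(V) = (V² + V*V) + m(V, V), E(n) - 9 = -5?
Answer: 529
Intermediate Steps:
O(B) = -6
E(n) = 4 (E(n) = 9 - 5 = 4)
m(s, q) = -13 (m(s, q) = -4 + (-6 - 1*3) = -4 + (-6 - 3) = -4 - 9 = -13)
f(V) = -13 + 2*V² (f(V) = (V² + V*V) - 13 = (V² + V²) - 13 = 2*V² - 13 = -13 + 2*V²)
(f(-4) + E(6))² = ((-13 + 2*(-4)²) + 4)² = ((-13 + 2*16) + 4)² = ((-13 + 32) + 4)² = (19 + 4)² = 23² = 529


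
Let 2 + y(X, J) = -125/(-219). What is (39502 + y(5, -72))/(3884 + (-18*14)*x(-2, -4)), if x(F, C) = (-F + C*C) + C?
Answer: 8650625/77964 ≈ 110.96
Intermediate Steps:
y(X, J) = -313/219 (y(X, J) = -2 - 125/(-219) = -2 - 125*(-1/219) = -2 + 125/219 = -313/219)
x(F, C) = C + C**2 - F (x(F, C) = (-F + C**2) + C = (C**2 - F) + C = C + C**2 - F)
(39502 + y(5, -72))/(3884 + (-18*14)*x(-2, -4)) = (39502 - 313/219)/(3884 + (-18*14)*(-4 + (-4)**2 - 1*(-2))) = 8650625/(219*(3884 - 252*(-4 + 16 + 2))) = 8650625/(219*(3884 - 252*14)) = 8650625/(219*(3884 - 3528)) = (8650625/219)/356 = (8650625/219)*(1/356) = 8650625/77964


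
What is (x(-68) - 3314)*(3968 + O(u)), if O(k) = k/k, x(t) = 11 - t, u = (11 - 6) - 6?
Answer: -12839715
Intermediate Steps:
u = -1 (u = 5 - 6 = -1)
O(k) = 1
(x(-68) - 3314)*(3968 + O(u)) = ((11 - 1*(-68)) - 3314)*(3968 + 1) = ((11 + 68) - 3314)*3969 = (79 - 3314)*3969 = -3235*3969 = -12839715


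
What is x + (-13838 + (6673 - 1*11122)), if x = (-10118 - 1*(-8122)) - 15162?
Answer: -35445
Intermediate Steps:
x = -17158 (x = (-10118 + 8122) - 15162 = -1996 - 15162 = -17158)
x + (-13838 + (6673 - 1*11122)) = -17158 + (-13838 + (6673 - 1*11122)) = -17158 + (-13838 + (6673 - 11122)) = -17158 + (-13838 - 4449) = -17158 - 18287 = -35445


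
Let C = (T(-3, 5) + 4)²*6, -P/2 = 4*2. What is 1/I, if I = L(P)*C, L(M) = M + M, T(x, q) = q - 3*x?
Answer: -1/62208 ≈ -1.6075e-5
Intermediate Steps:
P = -16 (P = -8*2 = -2*8 = -16)
L(M) = 2*M
C = 1944 (C = ((5 - 3*(-3)) + 4)²*6 = ((5 + 9) + 4)²*6 = (14 + 4)²*6 = 18²*6 = 324*6 = 1944)
I = -62208 (I = (2*(-16))*1944 = -32*1944 = -62208)
1/I = 1/(-62208) = -1/62208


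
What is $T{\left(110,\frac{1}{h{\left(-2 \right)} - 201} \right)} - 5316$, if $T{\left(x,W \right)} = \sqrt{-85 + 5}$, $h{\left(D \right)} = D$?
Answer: $-5316 + 4 i \sqrt{5} \approx -5316.0 + 8.9443 i$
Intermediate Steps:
$T{\left(x,W \right)} = 4 i \sqrt{5}$ ($T{\left(x,W \right)} = \sqrt{-80} = 4 i \sqrt{5}$)
$T{\left(110,\frac{1}{h{\left(-2 \right)} - 201} \right)} - 5316 = 4 i \sqrt{5} - 5316 = -5316 + 4 i \sqrt{5}$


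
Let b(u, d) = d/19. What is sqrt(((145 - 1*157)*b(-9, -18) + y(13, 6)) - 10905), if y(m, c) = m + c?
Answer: I*sqrt(3925742)/19 ≈ 104.28*I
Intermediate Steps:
b(u, d) = d/19 (b(u, d) = d*(1/19) = d/19)
y(m, c) = c + m
sqrt(((145 - 1*157)*b(-9, -18) + y(13, 6)) - 10905) = sqrt(((145 - 1*157)*((1/19)*(-18)) + (6 + 13)) - 10905) = sqrt(((145 - 157)*(-18/19) + 19) - 10905) = sqrt((-12*(-18/19) + 19) - 10905) = sqrt((216/19 + 19) - 10905) = sqrt(577/19 - 10905) = sqrt(-206618/19) = I*sqrt(3925742)/19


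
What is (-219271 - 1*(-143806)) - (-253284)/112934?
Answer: -4261155513/56467 ≈ -75463.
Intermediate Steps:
(-219271 - 1*(-143806)) - (-253284)/112934 = (-219271 + 143806) - (-253284)/112934 = -75465 - 1*(-126642/56467) = -75465 + 126642/56467 = -4261155513/56467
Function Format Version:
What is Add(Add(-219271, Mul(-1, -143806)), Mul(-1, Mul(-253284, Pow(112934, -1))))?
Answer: Rational(-4261155513, 56467) ≈ -75463.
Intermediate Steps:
Add(Add(-219271, Mul(-1, -143806)), Mul(-1, Mul(-253284, Pow(112934, -1)))) = Add(Add(-219271, 143806), Mul(-1, Mul(-253284, Rational(1, 112934)))) = Add(-75465, Mul(-1, Rational(-126642, 56467))) = Add(-75465, Rational(126642, 56467)) = Rational(-4261155513, 56467)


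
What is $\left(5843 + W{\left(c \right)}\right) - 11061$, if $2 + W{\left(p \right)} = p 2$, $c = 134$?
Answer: $-4952$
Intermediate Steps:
$W{\left(p \right)} = -2 + 2 p$ ($W{\left(p \right)} = -2 + p 2 = -2 + 2 p$)
$\left(5843 + W{\left(c \right)}\right) - 11061 = \left(5843 + \left(-2 + 2 \cdot 134\right)\right) - 11061 = \left(5843 + \left(-2 + 268\right)\right) - 11061 = \left(5843 + 266\right) - 11061 = 6109 - 11061 = -4952$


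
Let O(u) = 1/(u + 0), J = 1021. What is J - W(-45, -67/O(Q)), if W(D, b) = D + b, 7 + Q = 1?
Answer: 664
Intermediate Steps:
Q = -6 (Q = -7 + 1 = -6)
O(u) = 1/u
J - W(-45, -67/O(Q)) = 1021 - (-45 - 67/(1/(-6))) = 1021 - (-45 - 67/(-⅙)) = 1021 - (-45 - 67*(-6)) = 1021 - (-45 + 402) = 1021 - 1*357 = 1021 - 357 = 664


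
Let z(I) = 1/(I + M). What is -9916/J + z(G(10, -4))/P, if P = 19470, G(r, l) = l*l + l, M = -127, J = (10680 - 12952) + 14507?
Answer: -4440486407/5478955350 ≈ -0.81046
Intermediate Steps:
J = 12235 (J = -2272 + 14507 = 12235)
G(r, l) = l + l² (G(r, l) = l² + l = l + l²)
z(I) = 1/(-127 + I) (z(I) = 1/(I - 127) = 1/(-127 + I))
-9916/J + z(G(10, -4))/P = -9916/12235 + 1/(-127 - 4*(1 - 4)*19470) = -9916*1/12235 + (1/19470)/(-127 - 4*(-3)) = -9916/12235 + (1/19470)/(-127 + 12) = -9916/12235 + (1/19470)/(-115) = -9916/12235 - 1/115*1/19470 = -9916/12235 - 1/2239050 = -4440486407/5478955350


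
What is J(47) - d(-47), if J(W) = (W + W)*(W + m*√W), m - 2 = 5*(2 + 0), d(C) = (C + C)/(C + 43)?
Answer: 8789/2 + 1128*√47 ≈ 12128.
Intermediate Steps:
d(C) = 2*C/(43 + C) (d(C) = (2*C)/(43 + C) = 2*C/(43 + C))
m = 12 (m = 2 + 5*(2 + 0) = 2 + 5*2 = 2 + 10 = 12)
J(W) = 2*W*(W + 12*√W) (J(W) = (W + W)*(W + 12*√W) = (2*W)*(W + 12*√W) = 2*W*(W + 12*√W))
J(47) - d(-47) = (2*47² + 24*47^(3/2)) - 2*(-47)/(43 - 47) = (2*2209 + 24*(47*√47)) - 2*(-47)/(-4) = (4418 + 1128*√47) - 2*(-47)*(-1)/4 = (4418 + 1128*√47) - 1*47/2 = (4418 + 1128*√47) - 47/2 = 8789/2 + 1128*√47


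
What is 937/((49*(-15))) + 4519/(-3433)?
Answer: -6538186/2523255 ≈ -2.5912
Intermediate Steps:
937/((49*(-15))) + 4519/(-3433) = 937/(-735) + 4519*(-1/3433) = 937*(-1/735) - 4519/3433 = -937/735 - 4519/3433 = -6538186/2523255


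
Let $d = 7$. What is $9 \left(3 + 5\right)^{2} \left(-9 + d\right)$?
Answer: $-1152$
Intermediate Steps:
$9 \left(3 + 5\right)^{2} \left(-9 + d\right) = 9 \left(3 + 5\right)^{2} \left(-9 + 7\right) = 9 \cdot 8^{2} \left(-2\right) = 9 \cdot 64 \left(-2\right) = 9 \left(-128\right) = -1152$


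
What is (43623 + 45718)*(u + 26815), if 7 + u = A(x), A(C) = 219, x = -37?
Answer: 2414619207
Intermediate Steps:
u = 212 (u = -7 + 219 = 212)
(43623 + 45718)*(u + 26815) = (43623 + 45718)*(212 + 26815) = 89341*27027 = 2414619207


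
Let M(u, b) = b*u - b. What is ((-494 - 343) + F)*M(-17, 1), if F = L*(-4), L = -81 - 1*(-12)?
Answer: 10098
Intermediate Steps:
M(u, b) = -b + b*u
L = -69 (L = -81 + 12 = -69)
F = 276 (F = -69*(-4) = 276)
((-494 - 343) + F)*M(-17, 1) = ((-494 - 343) + 276)*(1*(-1 - 17)) = (-837 + 276)*(1*(-18)) = -561*(-18) = 10098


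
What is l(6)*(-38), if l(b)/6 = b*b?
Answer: -8208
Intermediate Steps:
l(b) = 6*b² (l(b) = 6*(b*b) = 6*b²)
l(6)*(-38) = (6*6²)*(-38) = (6*36)*(-38) = 216*(-38) = -8208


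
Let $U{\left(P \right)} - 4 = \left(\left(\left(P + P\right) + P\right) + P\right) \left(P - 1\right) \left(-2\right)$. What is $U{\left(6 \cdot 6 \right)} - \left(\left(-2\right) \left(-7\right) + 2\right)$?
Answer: $-10092$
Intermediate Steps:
$U{\left(P \right)} = 4 + 4 P \left(2 - 2 P\right)$ ($U{\left(P \right)} = 4 + \left(\left(\left(P + P\right) + P\right) + P\right) \left(P - 1\right) \left(-2\right) = 4 + \left(\left(2 P + P\right) + P\right) \left(-1 + P\right) \left(-2\right) = 4 + \left(3 P + P\right) \left(2 - 2 P\right) = 4 + 4 P \left(2 - 2 P\right)$)
$U{\left(6 \cdot 6 \right)} - \left(\left(-2\right) \left(-7\right) + 2\right) = \left(4 - 8 \left(6 \cdot 6\right)^{2} + 8 \cdot 6 \cdot 6\right) - \left(\left(-2\right) \left(-7\right) + 2\right) = \left(4 - 8 \cdot 36^{2} + 8 \cdot 36\right) - \left(14 + 2\right) = \left(4 - 10368 + 288\right) - 16 = -10076 - 16 = -10092$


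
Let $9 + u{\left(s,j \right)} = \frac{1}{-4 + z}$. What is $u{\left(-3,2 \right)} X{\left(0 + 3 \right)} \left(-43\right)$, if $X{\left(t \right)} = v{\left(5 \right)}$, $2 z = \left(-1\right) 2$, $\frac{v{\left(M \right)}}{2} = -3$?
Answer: $- \frac{11868}{5} \approx -2373.6$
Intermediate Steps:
$v{\left(M \right)} = -6$ ($v{\left(M \right)} = 2 \left(-3\right) = -6$)
$z = -1$ ($z = \frac{\left(-1\right) 2}{2} = \frac{1}{2} \left(-2\right) = -1$)
$X{\left(t \right)} = -6$
$u{\left(s,j \right)} = - \frac{46}{5}$ ($u{\left(s,j \right)} = -9 + \frac{1}{-4 - 1} = -9 + \frac{1}{-5} = -9 - \frac{1}{5} = - \frac{46}{5}$)
$u{\left(-3,2 \right)} X{\left(0 + 3 \right)} \left(-43\right) = \left(- \frac{46}{5}\right) \left(-6\right) \left(-43\right) = \frac{276}{5} \left(-43\right) = - \frac{11868}{5}$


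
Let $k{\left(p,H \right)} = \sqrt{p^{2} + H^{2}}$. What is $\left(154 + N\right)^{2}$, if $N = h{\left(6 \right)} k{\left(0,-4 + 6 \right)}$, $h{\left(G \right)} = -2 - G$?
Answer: $19044$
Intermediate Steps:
$k{\left(p,H \right)} = \sqrt{H^{2} + p^{2}}$
$N = -16$ ($N = \left(-2 - 6\right) \sqrt{\left(-4 + 6\right)^{2} + 0^{2}} = \left(-2 - 6\right) \sqrt{2^{2} + 0} = - 8 \sqrt{4 + 0} = - 8 \sqrt{4} = \left(-8\right) 2 = -16$)
$\left(154 + N\right)^{2} = \left(154 - 16\right)^{2} = 138^{2} = 19044$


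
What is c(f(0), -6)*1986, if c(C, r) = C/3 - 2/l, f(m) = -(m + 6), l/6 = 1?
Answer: -4634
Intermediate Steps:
l = 6 (l = 6*1 = 6)
f(m) = -6 - m (f(m) = -(6 + m) = -6 - m)
c(C, r) = -1/3 + C/3 (c(C, r) = C/3 - 2/6 = C*(1/3) - 2*1/6 = C/3 - 1/3 = -1/3 + C/3)
c(f(0), -6)*1986 = (-1/3 + (-6 - 1*0)/3)*1986 = (-1/3 + (-6 + 0)/3)*1986 = (-1/3 + (1/3)*(-6))*1986 = (-1/3 - 2)*1986 = -7/3*1986 = -4634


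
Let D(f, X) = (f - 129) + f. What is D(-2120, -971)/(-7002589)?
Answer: 257/411917 ≈ 0.00062391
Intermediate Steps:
D(f, X) = -129 + 2*f (D(f, X) = (-129 + f) + f = -129 + 2*f)
D(-2120, -971)/(-7002589) = (-129 + 2*(-2120))/(-7002589) = (-129 - 4240)*(-1/7002589) = -4369*(-1/7002589) = 257/411917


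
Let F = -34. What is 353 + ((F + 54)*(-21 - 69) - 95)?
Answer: -1542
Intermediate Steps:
353 + ((F + 54)*(-21 - 69) - 95) = 353 + ((-34 + 54)*(-21 - 69) - 95) = 353 + (20*(-90) - 95) = 353 + (-1800 - 95) = 353 - 1895 = -1542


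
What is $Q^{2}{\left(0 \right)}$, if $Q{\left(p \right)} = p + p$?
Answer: $0$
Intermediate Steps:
$Q{\left(p \right)} = 2 p$
$Q^{2}{\left(0 \right)} = \left(2 \cdot 0\right)^{2} = 0^{2} = 0$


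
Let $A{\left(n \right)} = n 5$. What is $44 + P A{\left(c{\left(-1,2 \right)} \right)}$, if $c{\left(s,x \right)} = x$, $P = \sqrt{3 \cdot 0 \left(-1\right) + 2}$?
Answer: $44 + 10 \sqrt{2} \approx 58.142$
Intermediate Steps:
$P = \sqrt{2}$ ($P = \sqrt{0 \left(-1\right) + 2} = \sqrt{0 + 2} = \sqrt{2} \approx 1.4142$)
$A{\left(n \right)} = 5 n$
$44 + P A{\left(c{\left(-1,2 \right)} \right)} = 44 + \sqrt{2} \cdot 5 \cdot 2 = 44 + \sqrt{2} \cdot 10 = 44 + 10 \sqrt{2}$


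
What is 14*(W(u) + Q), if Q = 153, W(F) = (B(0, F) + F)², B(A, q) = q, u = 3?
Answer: 2646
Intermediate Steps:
W(F) = 4*F² (W(F) = (F + F)² = (2*F)² = 4*F²)
14*(W(u) + Q) = 14*(4*3² + 153) = 14*(4*9 + 153) = 14*(36 + 153) = 14*189 = 2646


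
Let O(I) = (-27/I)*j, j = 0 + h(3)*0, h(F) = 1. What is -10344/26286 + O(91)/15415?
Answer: -1724/4381 ≈ -0.39352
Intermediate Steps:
j = 0 (j = 0 + 1*0 = 0 + 0 = 0)
O(I) = 0 (O(I) = -27/I*0 = 0)
-10344/26286 + O(91)/15415 = -10344/26286 + 0/15415 = -10344*1/26286 + 0*(1/15415) = -1724/4381 + 0 = -1724/4381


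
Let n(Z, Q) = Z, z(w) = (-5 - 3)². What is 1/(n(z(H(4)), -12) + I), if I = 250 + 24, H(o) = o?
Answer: 1/338 ≈ 0.0029586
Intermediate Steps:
z(w) = 64 (z(w) = (-8)² = 64)
I = 274
1/(n(z(H(4)), -12) + I) = 1/(64 + 274) = 1/338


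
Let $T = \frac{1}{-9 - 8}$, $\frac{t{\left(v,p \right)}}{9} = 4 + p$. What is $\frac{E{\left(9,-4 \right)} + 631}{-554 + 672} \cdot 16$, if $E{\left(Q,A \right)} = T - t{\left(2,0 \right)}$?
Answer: $\frac{80912}{1003} \approx 80.67$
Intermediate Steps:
$t{\left(v,p \right)} = 36 + 9 p$ ($t{\left(v,p \right)} = 9 \left(4 + p\right) = 36 + 9 p$)
$T = - \frac{1}{17}$ ($T = \frac{1}{-17} = - \frac{1}{17} \approx -0.058824$)
$E{\left(Q,A \right)} = - \frac{613}{17}$ ($E{\left(Q,A \right)} = - \frac{1}{17} - \left(36 + 9 \cdot 0\right) = - \frac{1}{17} - \left(36 + 0\right) = - \frac{1}{17} - 36 = - \frac{613}{17}$)
$\frac{E{\left(9,-4 \right)} + 631}{-554 + 672} \cdot 16 = \frac{- \frac{613}{17} + 631}{-554 + 672} \cdot 16 = \frac{10114}{17 \cdot 118} \cdot 16 = \frac{10114}{17} \cdot \frac{1}{118} \cdot 16 = \frac{5057}{1003} \cdot 16 = \frac{80912}{1003}$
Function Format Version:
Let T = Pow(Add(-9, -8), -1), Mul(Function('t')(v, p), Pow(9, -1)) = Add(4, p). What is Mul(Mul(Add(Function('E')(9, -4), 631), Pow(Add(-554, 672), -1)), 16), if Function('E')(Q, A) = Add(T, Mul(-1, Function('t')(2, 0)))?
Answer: Rational(80912, 1003) ≈ 80.670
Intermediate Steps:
Function('t')(v, p) = Add(36, Mul(9, p)) (Function('t')(v, p) = Mul(9, Add(4, p)) = Add(36, Mul(9, p)))
T = Rational(-1, 17) (T = Pow(-17, -1) = Rational(-1, 17) ≈ -0.058824)
Function('E')(Q, A) = Rational(-613, 17) (Function('E')(Q, A) = Add(Rational(-1, 17), Mul(-1, Add(36, Mul(9, 0)))) = Add(Rational(-1, 17), Mul(-1, Add(36, 0))) = Add(Rational(-1, 17), Mul(-1, 36)) = Add(Rational(-1, 17), -36) = Rational(-613, 17))
Mul(Mul(Add(Function('E')(9, -4), 631), Pow(Add(-554, 672), -1)), 16) = Mul(Mul(Add(Rational(-613, 17), 631), Pow(Add(-554, 672), -1)), 16) = Mul(Mul(Rational(10114, 17), Pow(118, -1)), 16) = Mul(Mul(Rational(10114, 17), Rational(1, 118)), 16) = Mul(Rational(5057, 1003), 16) = Rational(80912, 1003)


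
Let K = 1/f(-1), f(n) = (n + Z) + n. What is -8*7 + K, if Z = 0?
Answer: -113/2 ≈ -56.500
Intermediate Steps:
f(n) = 2*n (f(n) = (n + 0) + n = n + n = 2*n)
K = -½ (K = 1/(2*(-1)) = 1/(-2) = -½ ≈ -0.50000)
-8*7 + K = -8*7 - ½ = -56 - ½ = -113/2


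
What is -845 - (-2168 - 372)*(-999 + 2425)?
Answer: 3621195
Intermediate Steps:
-845 - (-2168 - 372)*(-999 + 2425) = -845 - (-2540)*1426 = -845 - 1*(-3622040) = -845 + 3622040 = 3621195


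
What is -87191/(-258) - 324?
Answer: 3599/258 ≈ 13.950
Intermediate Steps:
-87191/(-258) - 324 = -87191*(-1)/258 - 324 = -247*(-353/258) - 324 = 87191/258 - 324 = 3599/258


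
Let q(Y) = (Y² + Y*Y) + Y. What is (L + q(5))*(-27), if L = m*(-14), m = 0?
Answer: -1485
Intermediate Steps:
q(Y) = Y + 2*Y² (q(Y) = (Y² + Y²) + Y = 2*Y² + Y = Y + 2*Y²)
L = 0 (L = 0*(-14) = 0)
(L + q(5))*(-27) = (0 + 5*(1 + 2*5))*(-27) = (0 + 5*(1 + 10))*(-27) = (0 + 5*11)*(-27) = (0 + 55)*(-27) = 55*(-27) = -1485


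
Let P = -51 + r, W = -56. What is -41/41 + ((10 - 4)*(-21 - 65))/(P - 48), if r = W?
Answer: 361/155 ≈ 2.3290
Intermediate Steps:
r = -56
P = -107 (P = -51 - 56 = -107)
-41/41 + ((10 - 4)*(-21 - 65))/(P - 48) = -41/41 + ((10 - 4)*(-21 - 65))/(-107 - 48) = -41*1/41 + (6*(-86))/(-155) = -1 - 1/155*(-516) = -1 + 516/155 = 361/155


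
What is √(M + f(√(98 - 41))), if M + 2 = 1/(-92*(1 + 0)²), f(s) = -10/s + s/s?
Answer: √(-6949611 - 1206120*√57)/2622 ≈ 1.5282*I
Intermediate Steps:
f(s) = 1 - 10/s (f(s) = -10/s + 1 = 1 - 10/s)
M = -185/92 (M = -2 + 1/(-92*(1 + 0)²) = -2 + 1/(-92*1²) = -2 + 1/(-92*1) = -2 + 1/(-92) = -2 - 1/92 = -185/92 ≈ -2.0109)
√(M + f(√(98 - 41))) = √(-185/92 + (-10 + √(98 - 41))/(√(98 - 41))) = √(-185/92 + (-10 + √57)/(√57)) = √(-185/92 + (√57/57)*(-10 + √57)) = √(-185/92 + √57*(-10 + √57)/57)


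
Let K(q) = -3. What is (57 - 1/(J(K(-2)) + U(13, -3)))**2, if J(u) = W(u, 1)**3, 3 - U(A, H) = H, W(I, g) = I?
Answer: 1435204/441 ≈ 3254.4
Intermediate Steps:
U(A, H) = 3 - H
J(u) = u**3
(57 - 1/(J(K(-2)) + U(13, -3)))**2 = (57 - 1/((-3)**3 + (3 - 1*(-3))))**2 = (57 - 1/(-27 + (3 + 3)))**2 = (57 - 1/(-27 + 6))**2 = (57 - 1/(-21))**2 = (57 - 1*(-1/21))**2 = (57 + 1/21)**2 = (1198/21)**2 = 1435204/441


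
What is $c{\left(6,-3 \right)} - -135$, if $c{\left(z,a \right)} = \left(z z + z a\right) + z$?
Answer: $159$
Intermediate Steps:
$c{\left(z,a \right)} = z + z^{2} + a z$ ($c{\left(z,a \right)} = \left(z^{2} + a z\right) + z = z + z^{2} + a z$)
$c{\left(6,-3 \right)} - -135 = 6 \left(1 - 3 + 6\right) - -135 = 6 \cdot 4 + 135 = 24 + 135 = 159$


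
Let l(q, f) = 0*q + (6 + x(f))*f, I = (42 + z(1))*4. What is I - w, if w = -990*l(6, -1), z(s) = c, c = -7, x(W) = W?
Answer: -4810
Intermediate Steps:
z(s) = -7
I = 140 (I = (42 - 7)*4 = 35*4 = 140)
l(q, f) = f*(6 + f) (l(q, f) = 0*q + (6 + f)*f = 0 + f*(6 + f) = f*(6 + f))
w = 4950 (w = -(-990)*(6 - 1) = -(-990)*5 = -990*(-5) = 4950)
I - w = 140 - 1*4950 = 140 - 4950 = -4810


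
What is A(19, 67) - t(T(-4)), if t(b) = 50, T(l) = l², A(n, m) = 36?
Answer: -14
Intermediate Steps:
A(19, 67) - t(T(-4)) = 36 - 1*50 = 36 - 50 = -14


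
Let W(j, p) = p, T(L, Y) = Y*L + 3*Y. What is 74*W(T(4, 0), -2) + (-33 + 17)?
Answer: -164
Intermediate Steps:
T(L, Y) = 3*Y + L*Y (T(L, Y) = L*Y + 3*Y = 3*Y + L*Y)
74*W(T(4, 0), -2) + (-33 + 17) = 74*(-2) + (-33 + 17) = -148 - 16 = -164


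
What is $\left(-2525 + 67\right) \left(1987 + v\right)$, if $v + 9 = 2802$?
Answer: $-11749240$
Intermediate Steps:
$v = 2793$ ($v = -9 + 2802 = 2793$)
$\left(-2525 + 67\right) \left(1987 + v\right) = \left(-2525 + 67\right) \left(1987 + 2793\right) = \left(-2458\right) 4780 = -11749240$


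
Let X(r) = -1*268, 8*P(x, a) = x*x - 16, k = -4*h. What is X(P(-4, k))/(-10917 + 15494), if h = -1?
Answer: -268/4577 ≈ -0.058554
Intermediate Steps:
k = 4 (k = -4*(-1) = 4)
P(x, a) = -2 + x**2/8 (P(x, a) = (x*x - 16)/8 = (x**2 - 16)/8 = (-16 + x**2)/8 = -2 + x**2/8)
X(r) = -268
X(P(-4, k))/(-10917 + 15494) = -268/(-10917 + 15494) = -268/4577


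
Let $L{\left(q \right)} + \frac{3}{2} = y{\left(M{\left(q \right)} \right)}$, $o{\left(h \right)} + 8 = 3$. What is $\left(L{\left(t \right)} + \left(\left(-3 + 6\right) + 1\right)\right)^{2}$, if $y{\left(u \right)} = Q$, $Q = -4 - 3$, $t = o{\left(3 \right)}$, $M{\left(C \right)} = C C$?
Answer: $\frac{81}{4} \approx 20.25$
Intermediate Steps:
$M{\left(C \right)} = C^{2}$
$o{\left(h \right)} = -5$ ($o{\left(h \right)} = -8 + 3 = -5$)
$t = -5$
$Q = -7$
$y{\left(u \right)} = -7$
$L{\left(q \right)} = - \frac{17}{2}$ ($L{\left(q \right)} = - \frac{3}{2} - 7 = - \frac{17}{2}$)
$\left(L{\left(t \right)} + \left(\left(-3 + 6\right) + 1\right)\right)^{2} = \left(- \frac{17}{2} + \left(\left(-3 + 6\right) + 1\right)\right)^{2} = \left(- \frac{17}{2} + \left(3 + 1\right)\right)^{2} = \left(- \frac{17}{2} + 4\right)^{2} = \left(- \frac{9}{2}\right)^{2} = \frac{81}{4}$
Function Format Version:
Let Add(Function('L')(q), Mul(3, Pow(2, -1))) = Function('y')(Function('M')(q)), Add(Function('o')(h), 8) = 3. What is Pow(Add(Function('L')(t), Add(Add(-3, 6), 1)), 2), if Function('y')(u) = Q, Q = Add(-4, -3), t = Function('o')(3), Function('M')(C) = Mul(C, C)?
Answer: Rational(81, 4) ≈ 20.250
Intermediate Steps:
Function('M')(C) = Pow(C, 2)
Function('o')(h) = -5 (Function('o')(h) = Add(-8, 3) = -5)
t = -5
Q = -7
Function('y')(u) = -7
Function('L')(q) = Rational(-17, 2) (Function('L')(q) = Add(Rational(-3, 2), -7) = Rational(-17, 2))
Pow(Add(Function('L')(t), Add(Add(-3, 6), 1)), 2) = Pow(Add(Rational(-17, 2), Add(Add(-3, 6), 1)), 2) = Pow(Add(Rational(-17, 2), Add(3, 1)), 2) = Pow(Add(Rational(-17, 2), 4), 2) = Pow(Rational(-9, 2), 2) = Rational(81, 4)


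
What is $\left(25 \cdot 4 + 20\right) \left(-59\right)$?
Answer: $-7080$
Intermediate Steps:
$\left(25 \cdot 4 + 20\right) \left(-59\right) = \left(100 + 20\right) \left(-59\right) = 120 \left(-59\right) = -7080$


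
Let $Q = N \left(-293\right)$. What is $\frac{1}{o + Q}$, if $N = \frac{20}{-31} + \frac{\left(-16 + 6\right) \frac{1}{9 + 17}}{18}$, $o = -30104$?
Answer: $- \frac{7254}{216957761} \approx -3.3435 \cdot 10^{-5}$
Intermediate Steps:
$N = - \frac{4835}{7254}$ ($N = 20 \left(- \frac{1}{31}\right) + - \frac{10}{26} \cdot \frac{1}{18} = - \frac{20}{31} + \left(-10\right) \frac{1}{26} \cdot \frac{1}{18} = - \frac{20}{31} - \frac{5}{234} = - \frac{4835}{7254} \approx -0.66653$)
$Q = \frac{1416655}{7254}$ ($Q = \left(- \frac{4835}{7254}\right) \left(-293\right) = \frac{1416655}{7254} \approx 195.29$)
$\frac{1}{o + Q} = \frac{1}{-30104 + \frac{1416655}{7254}} = \frac{1}{- \frac{216957761}{7254}} = - \frac{7254}{216957761}$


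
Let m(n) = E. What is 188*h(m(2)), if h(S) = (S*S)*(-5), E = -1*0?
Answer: 0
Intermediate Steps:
E = 0
m(n) = 0
h(S) = -5*S² (h(S) = S²*(-5) = -5*S²)
188*h(m(2)) = 188*(-5*0²) = 188*(-5*0) = 188*0 = 0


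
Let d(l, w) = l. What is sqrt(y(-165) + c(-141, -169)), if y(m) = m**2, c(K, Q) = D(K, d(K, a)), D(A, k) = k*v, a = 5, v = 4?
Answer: sqrt(26661) ≈ 163.28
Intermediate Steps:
D(A, k) = 4*k (D(A, k) = k*4 = 4*k)
c(K, Q) = 4*K
sqrt(y(-165) + c(-141, -169)) = sqrt((-165)**2 + 4*(-141)) = sqrt(27225 - 564) = sqrt(26661)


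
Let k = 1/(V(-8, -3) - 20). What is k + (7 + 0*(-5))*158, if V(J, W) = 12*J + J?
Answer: 137143/124 ≈ 1106.0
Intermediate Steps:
V(J, W) = 13*J
k = -1/124 (k = 1/(13*(-8) - 20) = 1/(-104 - 20) = 1/(-124) = -1/124 ≈ -0.0080645)
k + (7 + 0*(-5))*158 = -1/124 + (7 + 0*(-5))*158 = -1/124 + (7 + 0)*158 = -1/124 + 7*158 = -1/124 + 1106 = 137143/124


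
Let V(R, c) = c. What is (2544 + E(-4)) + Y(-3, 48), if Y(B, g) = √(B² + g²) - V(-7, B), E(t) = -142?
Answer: 2405 + 3*√257 ≈ 2453.1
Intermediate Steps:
Y(B, g) = √(B² + g²) - B
(2544 + E(-4)) + Y(-3, 48) = (2544 - 142) + (√((-3)² + 48²) - 1*(-3)) = 2402 + (√(9 + 2304) + 3) = 2402 + (√2313 + 3) = 2402 + (3*√257 + 3) = 2402 + (3 + 3*√257) = 2405 + 3*√257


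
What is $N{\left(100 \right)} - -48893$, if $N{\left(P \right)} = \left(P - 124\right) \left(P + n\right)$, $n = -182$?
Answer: $50861$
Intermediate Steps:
$N{\left(P \right)} = \left(-182 + P\right) \left(-124 + P\right)$ ($N{\left(P \right)} = \left(P - 124\right) \left(P - 182\right) = \left(-124 + P\right) \left(-182 + P\right) = \left(-182 + P\right) \left(-124 + P\right)$)
$N{\left(100 \right)} - -48893 = \left(22568 + 100^{2} - 30600\right) - -48893 = \left(22568 + 10000 - 30600\right) + 48893 = 1968 + 48893 = 50861$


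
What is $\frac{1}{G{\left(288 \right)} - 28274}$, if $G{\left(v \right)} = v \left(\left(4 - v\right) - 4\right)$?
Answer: $- \frac{1}{111218} \approx -8.9914 \cdot 10^{-6}$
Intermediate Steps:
$G{\left(v \right)} = - v^{2}$ ($G{\left(v \right)} = v \left(- v\right) = - v^{2}$)
$\frac{1}{G{\left(288 \right)} - 28274} = \frac{1}{- 288^{2} - 28274} = \frac{1}{\left(-1\right) 82944 - 28274} = \frac{1}{-82944 - 28274} = \frac{1}{-111218} = - \frac{1}{111218}$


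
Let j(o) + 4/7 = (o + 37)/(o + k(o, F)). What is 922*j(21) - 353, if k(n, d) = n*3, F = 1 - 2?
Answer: -5108/21 ≈ -243.24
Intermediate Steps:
F = -1
k(n, d) = 3*n
j(o) = -4/7 + (37 + o)/(4*o) (j(o) = -4/7 + (o + 37)/(o + 3*o) = -4/7 + (37 + o)/((4*o)) = -4/7 + (37 + o)*(1/(4*o)) = -4/7 + (37 + o)/(4*o))
922*j(21) - 353 = 922*((1/28)*(259 - 9*21)/21) - 353 = 922*((1/28)*(1/21)*(259 - 189)) - 353 = 922*((1/28)*(1/21)*70) - 353 = 922*(5/42) - 353 = 2305/21 - 353 = -5108/21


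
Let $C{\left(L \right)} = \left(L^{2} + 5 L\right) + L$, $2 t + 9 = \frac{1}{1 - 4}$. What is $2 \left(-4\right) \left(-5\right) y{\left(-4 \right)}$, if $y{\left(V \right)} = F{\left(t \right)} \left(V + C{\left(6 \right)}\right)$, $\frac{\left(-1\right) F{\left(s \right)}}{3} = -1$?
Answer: $8160$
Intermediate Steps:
$t = - \frac{14}{3}$ ($t = - \frac{9}{2} + \frac{1}{2 \left(1 - 4\right)} = - \frac{9}{2} + \frac{1}{2 \left(-3\right)} = - \frac{9}{2} + \frac{1}{2} \left(- \frac{1}{3}\right) = - \frac{9}{2} - \frac{1}{6} = - \frac{14}{3} \approx -4.6667$)
$F{\left(s \right)} = 3$ ($F{\left(s \right)} = \left(-3\right) \left(-1\right) = 3$)
$C{\left(L \right)} = L^{2} + 6 L$
$y{\left(V \right)} = 216 + 3 V$ ($y{\left(V \right)} = 3 \left(V + 6 \left(6 + 6\right)\right) = 3 \left(V + 6 \cdot 12\right) = 3 \left(V + 72\right) = 3 \left(72 + V\right) = 216 + 3 V$)
$2 \left(-4\right) \left(-5\right) y{\left(-4 \right)} = 2 \left(-4\right) \left(-5\right) \left(216 + 3 \left(-4\right)\right) = \left(-8\right) \left(-5\right) \left(216 - 12\right) = 40 \cdot 204 = 8160$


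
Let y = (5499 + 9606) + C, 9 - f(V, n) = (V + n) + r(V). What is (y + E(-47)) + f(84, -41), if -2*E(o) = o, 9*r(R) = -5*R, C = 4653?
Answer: 118765/6 ≈ 19794.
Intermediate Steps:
r(R) = -5*R/9 (r(R) = (-5*R)/9 = -5*R/9)
E(o) = -o/2
f(V, n) = 9 - n - 4*V/9 (f(V, n) = 9 - ((V + n) - 5*V/9) = 9 - (n + 4*V/9) = 9 + (-n - 4*V/9) = 9 - n - 4*V/9)
y = 19758 (y = (5499 + 9606) + 4653 = 15105 + 4653 = 19758)
(y + E(-47)) + f(84, -41) = (19758 - ½*(-47)) + (9 - 1*(-41) - 4/9*84) = (19758 + 47/2) + (9 + 41 - 112/3) = 39563/2 + 38/3 = 118765/6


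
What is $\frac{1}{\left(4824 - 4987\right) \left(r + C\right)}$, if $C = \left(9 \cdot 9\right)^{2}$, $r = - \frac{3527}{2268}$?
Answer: $- \frac{2268}{2424921823} \approx -9.3529 \cdot 10^{-7}$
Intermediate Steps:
$r = - \frac{3527}{2268}$ ($r = \left(-3527\right) \frac{1}{2268} = - \frac{3527}{2268} \approx -1.5551$)
$C = 6561$ ($C = 81^{2} = 6561$)
$\frac{1}{\left(4824 - 4987\right) \left(r + C\right)} = \frac{1}{\left(4824 - 4987\right) \left(- \frac{3527}{2268} + 6561\right)} = \frac{1}{\left(-163\right) \frac{14876821}{2268}} = \frac{1}{- \frac{2424921823}{2268}} = - \frac{2268}{2424921823}$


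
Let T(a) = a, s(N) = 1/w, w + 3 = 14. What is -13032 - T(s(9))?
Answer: -143353/11 ≈ -13032.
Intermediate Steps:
w = 11 (w = -3 + 14 = 11)
s(N) = 1/11
-13032 - T(s(9)) = -13032 - 1*1/11 = -13032 - 1/11 = -143353/11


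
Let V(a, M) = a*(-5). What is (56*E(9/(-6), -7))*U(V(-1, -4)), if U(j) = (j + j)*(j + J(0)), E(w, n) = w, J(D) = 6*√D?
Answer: -4200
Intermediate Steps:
V(a, M) = -5*a
U(j) = 2*j² (U(j) = (j + j)*(j + 6*√0) = (2*j)*(j + 6*0) = (2*j)*(j + 0) = (2*j)*j = 2*j²)
(56*E(9/(-6), -7))*U(V(-1, -4)) = (56*(9/(-6)))*(2*(-5*(-1))²) = (56*(9*(-⅙)))*(2*5²) = (56*(-3/2))*(2*25) = -84*50 = -4200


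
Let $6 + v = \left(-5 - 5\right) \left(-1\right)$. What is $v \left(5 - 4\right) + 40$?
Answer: $44$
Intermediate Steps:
$v = 4$ ($v = -6 + \left(-5 - 5\right) \left(-1\right) = -6 - -10 = -6 + 10 = 4$)
$v \left(5 - 4\right) + 40 = 4 \left(5 - 4\right) + 40 = 4 \cdot 1 + 40 = 4 + 40 = 44$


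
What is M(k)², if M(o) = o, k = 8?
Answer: 64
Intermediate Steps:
M(k)² = 8² = 64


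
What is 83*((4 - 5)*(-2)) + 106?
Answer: 272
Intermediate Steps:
83*((4 - 5)*(-2)) + 106 = 83*(-1*(-2)) + 106 = 83*2 + 106 = 166 + 106 = 272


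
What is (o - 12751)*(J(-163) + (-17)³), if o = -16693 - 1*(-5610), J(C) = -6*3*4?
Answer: 118812490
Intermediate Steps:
J(C) = -72 (J(C) = -18*4 = -72)
o = -11083 (o = -16693 + 5610 = -11083)
(o - 12751)*(J(-163) + (-17)³) = (-11083 - 12751)*(-72 + (-17)³) = -23834*(-72 - 4913) = -23834*(-4985) = 118812490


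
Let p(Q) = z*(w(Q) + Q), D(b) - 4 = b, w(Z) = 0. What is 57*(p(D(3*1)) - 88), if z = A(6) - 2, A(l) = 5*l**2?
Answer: 66006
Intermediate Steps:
D(b) = 4 + b
z = 178 (z = 5*6**2 - 2 = 5*36 - 2 = 180 - 2 = 178)
p(Q) = 178*Q (p(Q) = 178*(0 + Q) = 178*Q)
57*(p(D(3*1)) - 88) = 57*(178*(4 + 3*1) - 88) = 57*(178*(4 + 3) - 88) = 57*(178*7 - 88) = 57*(1246 - 88) = 57*1158 = 66006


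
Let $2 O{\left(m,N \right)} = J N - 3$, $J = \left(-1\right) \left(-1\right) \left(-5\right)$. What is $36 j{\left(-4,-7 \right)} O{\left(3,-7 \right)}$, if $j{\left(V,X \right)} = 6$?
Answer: $3456$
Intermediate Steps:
$J = -5$ ($J = 1 \left(-5\right) = -5$)
$O{\left(m,N \right)} = - \frac{3}{2} - \frac{5 N}{2}$ ($O{\left(m,N \right)} = \frac{- 5 N - 3}{2} = \frac{-3 - 5 N}{2} = - \frac{3}{2} - \frac{5 N}{2}$)
$36 j{\left(-4,-7 \right)} O{\left(3,-7 \right)} = 36 \cdot 6 \left(- \frac{3}{2} - - \frac{35}{2}\right) = 216 \left(- \frac{3}{2} + \frac{35}{2}\right) = 216 \cdot 16 = 3456$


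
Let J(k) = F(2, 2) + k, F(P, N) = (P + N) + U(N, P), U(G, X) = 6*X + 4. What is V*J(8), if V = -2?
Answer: -56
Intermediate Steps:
U(G, X) = 4 + 6*X
F(P, N) = 4 + N + 7*P (F(P, N) = (P + N) + (4 + 6*P) = (N + P) + (4 + 6*P) = 4 + N + 7*P)
J(k) = 20 + k (J(k) = (4 + 2 + 7*2) + k = (4 + 2 + 14) + k = 20 + k)
V*J(8) = -2*(20 + 8) = -2*28 = -56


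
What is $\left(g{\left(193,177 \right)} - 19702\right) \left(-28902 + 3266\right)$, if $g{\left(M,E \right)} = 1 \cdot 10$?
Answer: $504824112$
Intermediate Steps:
$g{\left(M,E \right)} = 10$
$\left(g{\left(193,177 \right)} - 19702\right) \left(-28902 + 3266\right) = \left(10 - 19702\right) \left(-28902 + 3266\right) = \left(-19692\right) \left(-25636\right) = 504824112$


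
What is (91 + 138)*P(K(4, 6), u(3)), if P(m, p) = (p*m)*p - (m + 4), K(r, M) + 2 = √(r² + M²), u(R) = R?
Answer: -4580 + 3664*√13 ≈ 8630.7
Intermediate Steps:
K(r, M) = -2 + √(M² + r²) (K(r, M) = -2 + √(r² + M²) = -2 + √(M² + r²))
P(m, p) = -4 - m + m*p² (P(m, p) = (m*p)*p - (4 + m) = m*p² + (-4 - m) = -4 - m + m*p²)
(91 + 138)*P(K(4, 6), u(3)) = (91 + 138)*(-4 - (-2 + √(6² + 4²)) + (-2 + √(6² + 4²))*3²) = 229*(-4 - (-2 + √(36 + 16)) + (-2 + √(36 + 16))*9) = 229*(-4 - (-2 + √52) + (-2 + √52)*9) = 229*(-4 - (-2 + 2*√13) + (-2 + 2*√13)*9) = 229*(-4 + (2 - 2*√13) + (-18 + 18*√13)) = 229*(-20 + 16*√13) = -4580 + 3664*√13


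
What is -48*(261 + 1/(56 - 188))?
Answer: -137804/11 ≈ -12528.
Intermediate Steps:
-48*(261 + 1/(56 - 188)) = -48*(261 + 1/(-132)) = -48*(261 - 1/132) = -48*34451/132 = -137804/11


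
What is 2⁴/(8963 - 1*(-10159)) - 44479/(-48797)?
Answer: 425654095/466548117 ≈ 0.91235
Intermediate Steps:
2⁴/(8963 - 1*(-10159)) - 44479/(-48797) = 16/(8963 + 10159) - 44479*(-1/48797) = 16/19122 + 44479/48797 = 16*(1/19122) + 44479/48797 = 8/9561 + 44479/48797 = 425654095/466548117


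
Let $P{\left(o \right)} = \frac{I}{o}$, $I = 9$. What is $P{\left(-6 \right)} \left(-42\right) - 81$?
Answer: $-18$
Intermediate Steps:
$P{\left(o \right)} = \frac{9}{o}$
$P{\left(-6 \right)} \left(-42\right) - 81 = \frac{9}{-6} \left(-42\right) - 81 = 9 \left(- \frac{1}{6}\right) \left(-42\right) - 81 = \left(- \frac{3}{2}\right) \left(-42\right) - 81 = 63 - 81 = -18$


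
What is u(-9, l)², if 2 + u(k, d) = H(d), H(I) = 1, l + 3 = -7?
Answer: 1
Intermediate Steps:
l = -10 (l = -3 - 7 = -10)
u(k, d) = -1 (u(k, d) = -2 + 1 = -1)
u(-9, l)² = (-1)² = 1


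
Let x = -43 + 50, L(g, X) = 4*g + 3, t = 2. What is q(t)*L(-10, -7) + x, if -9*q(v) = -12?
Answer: -127/3 ≈ -42.333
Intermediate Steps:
q(v) = 4/3 (q(v) = -1/9*(-12) = 4/3)
L(g, X) = 3 + 4*g
x = 7
q(t)*L(-10, -7) + x = 4*(3 + 4*(-10))/3 + 7 = 4*(3 - 40)/3 + 7 = (4/3)*(-37) + 7 = -148/3 + 7 = -127/3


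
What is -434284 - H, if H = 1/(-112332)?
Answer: -48783990287/112332 ≈ -4.3428e+5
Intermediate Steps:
H = -1/112332 ≈ -8.9022e-6
-434284 - H = -434284 - 1*(-1/112332) = -434284 + 1/112332 = -48783990287/112332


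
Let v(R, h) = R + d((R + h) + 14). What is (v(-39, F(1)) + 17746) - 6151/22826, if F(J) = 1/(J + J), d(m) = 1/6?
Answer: 606266453/34239 ≈ 17707.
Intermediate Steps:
d(m) = ⅙
F(J) = 1/(2*J)
v(R, h) = ⅙ + R (v(R, h) = R + ⅙ = ⅙ + R)
(v(-39, F(1)) + 17746) - 6151/22826 = ((⅙ - 39) + 17746) - 6151/22826 = (-233/6 + 17746) - 6151*1/22826 = 106243/6 - 6151/22826 = 606266453/34239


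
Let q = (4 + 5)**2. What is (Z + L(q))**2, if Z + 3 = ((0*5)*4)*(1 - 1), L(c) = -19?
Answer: 484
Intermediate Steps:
q = 81 (q = 9**2 = 81)
Z = -3 (Z = -3 + ((0*5)*4)*(1 - 1) = -3 + (0*4)*0 = -3 + 0*0 = -3 + 0 = -3)
(Z + L(q))**2 = (-3 - 19)**2 = (-22)**2 = 484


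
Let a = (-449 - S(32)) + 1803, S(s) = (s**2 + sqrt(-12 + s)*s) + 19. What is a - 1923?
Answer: -1612 - 64*sqrt(5) ≈ -1755.1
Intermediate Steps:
S(s) = 19 + s**2 + s*sqrt(-12 + s) (S(s) = (s**2 + s*sqrt(-12 + s)) + 19 = 19 + s**2 + s*sqrt(-12 + s))
a = 311 - 64*sqrt(5) (a = (-449 - (19 + 32**2 + 32*sqrt(-12 + 32))) + 1803 = (-449 - (19 + 1024 + 32*sqrt(20))) + 1803 = (-449 - (19 + 1024 + 32*(2*sqrt(5)))) + 1803 = (-449 - (19 + 1024 + 64*sqrt(5))) + 1803 = (-449 - (1043 + 64*sqrt(5))) + 1803 = (-449 + (-1043 - 64*sqrt(5))) + 1803 = (-1492 - 64*sqrt(5)) + 1803 = 311 - 64*sqrt(5) ≈ 167.89)
a - 1923 = (311 - 64*sqrt(5)) - 1923 = -1612 - 64*sqrt(5)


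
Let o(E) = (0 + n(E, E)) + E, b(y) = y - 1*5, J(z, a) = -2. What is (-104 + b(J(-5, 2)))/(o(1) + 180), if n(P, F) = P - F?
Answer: -111/181 ≈ -0.61326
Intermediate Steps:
b(y) = -5 + y (b(y) = y - 5 = -5 + y)
o(E) = E (o(E) = (0 + (E - E)) + E = (0 + 0) + E = 0 + E = E)
(-104 + b(J(-5, 2)))/(o(1) + 180) = (-104 + (-5 - 2))/(1 + 180) = (-104 - 7)/181 = (1/181)*(-111) = -111/181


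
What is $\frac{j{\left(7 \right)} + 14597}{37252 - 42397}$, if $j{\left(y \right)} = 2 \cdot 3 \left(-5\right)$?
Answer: $- \frac{2081}{735} \approx -2.8313$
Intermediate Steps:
$j{\left(y \right)} = -30$ ($j{\left(y \right)} = 6 \left(-5\right) = -30$)
$\frac{j{\left(7 \right)} + 14597}{37252 - 42397} = \frac{-30 + 14597}{37252 - 42397} = \frac{14567}{-5145} = 14567 \left(- \frac{1}{5145}\right) = - \frac{2081}{735}$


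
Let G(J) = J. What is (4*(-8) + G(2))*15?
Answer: -450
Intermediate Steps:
(4*(-8) + G(2))*15 = (4*(-8) + 2)*15 = (-32 + 2)*15 = -30*15 = -450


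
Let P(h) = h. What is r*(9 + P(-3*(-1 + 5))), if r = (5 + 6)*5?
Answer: -165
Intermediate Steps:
r = 55 (r = 11*5 = 55)
r*(9 + P(-3*(-1 + 5))) = 55*(9 - 3*(-1 + 5)) = 55*(9 - 3*4) = 55*(9 - 12) = 55*(-3) = -165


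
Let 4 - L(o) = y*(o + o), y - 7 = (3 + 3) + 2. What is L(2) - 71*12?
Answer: -908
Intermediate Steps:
y = 15 (y = 7 + ((3 + 3) + 2) = 7 + (6 + 2) = 7 + 8 = 15)
L(o) = 4 - 30*o (L(o) = 4 - 15*(o + o) = 4 - 15*2*o = 4 - 30*o)
L(2) - 71*12 = (4 - 30*2) - 71*12 = (4 - 60) - 852 = -56 - 852 = -908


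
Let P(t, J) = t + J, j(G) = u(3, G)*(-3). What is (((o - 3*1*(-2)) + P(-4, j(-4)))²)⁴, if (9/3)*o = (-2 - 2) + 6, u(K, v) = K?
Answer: 16983563041/6561 ≈ 2.5886e+6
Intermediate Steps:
j(G) = -9 (j(G) = 3*(-3) = -9)
P(t, J) = J + t
o = ⅔ (o = ((-2 - 2) + 6)/3 = (-4 + 6)/3 = (⅓)*2 = ⅔ ≈ 0.66667)
(((o - 3*1*(-2)) + P(-4, j(-4)))²)⁴ = (((⅔ - 3*1*(-2)) + (-9 - 4))²)⁴ = (((⅔ - 3*(-2)) - 13)²)⁴ = (((⅔ + 6) - 13)²)⁴ = ((20/3 - 13)²)⁴ = ((-19/3)²)⁴ = (361/9)⁴ = 16983563041/6561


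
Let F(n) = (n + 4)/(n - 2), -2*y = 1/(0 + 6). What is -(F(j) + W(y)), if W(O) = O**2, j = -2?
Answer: 71/144 ≈ 0.49306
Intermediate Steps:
y = -1/12 (y = -1/(2*(0 + 6)) = -1/2/6 = -1/2*1/6 = -1/12 ≈ -0.083333)
F(n) = (4 + n)/(-2 + n)
-(F(j) + W(y)) = -((4 - 2)/(-2 - 2) + (-1/12)**2) = -(2/(-4) + 1/144) = -(-1/4*2 + 1/144) = -(-1/2 + 1/144) = -1*(-71/144) = 71/144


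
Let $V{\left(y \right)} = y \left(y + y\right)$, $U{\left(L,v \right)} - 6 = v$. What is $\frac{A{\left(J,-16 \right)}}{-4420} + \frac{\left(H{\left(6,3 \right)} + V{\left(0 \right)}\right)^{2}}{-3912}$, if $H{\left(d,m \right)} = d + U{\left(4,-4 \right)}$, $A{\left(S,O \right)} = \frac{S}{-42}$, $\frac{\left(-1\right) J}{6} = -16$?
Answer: $- \frac{59924}{3782415} \approx -0.015843$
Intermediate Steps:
$J = 96$ ($J = \left(-6\right) \left(-16\right) = 96$)
$A{\left(S,O \right)} = - \frac{S}{42}$ ($A{\left(S,O \right)} = S \left(- \frac{1}{42}\right) = - \frac{S}{42}$)
$U{\left(L,v \right)} = 6 + v$
$H{\left(d,m \right)} = 2 + d$ ($H{\left(d,m \right)} = d + \left(6 - 4\right) = d + 2 = 2 + d$)
$V{\left(y \right)} = 2 y^{2}$ ($V{\left(y \right)} = y 2 y = 2 y^{2}$)
$\frac{A{\left(J,-16 \right)}}{-4420} + \frac{\left(H{\left(6,3 \right)} + V{\left(0 \right)}\right)^{2}}{-3912} = \frac{\left(- \frac{1}{42}\right) 96}{-4420} + \frac{\left(\left(2 + 6\right) + 2 \cdot 0^{2}\right)^{2}}{-3912} = \left(- \frac{16}{7}\right) \left(- \frac{1}{4420}\right) + \left(8 + 2 \cdot 0\right)^{2} \left(- \frac{1}{3912}\right) = \frac{4}{7735} + \left(8 + 0\right)^{2} \left(- \frac{1}{3912}\right) = \frac{4}{7735} + 8^{2} \left(- \frac{1}{3912}\right) = \frac{4}{7735} + 64 \left(- \frac{1}{3912}\right) = \frac{4}{7735} - \frac{8}{489} = - \frac{59924}{3782415}$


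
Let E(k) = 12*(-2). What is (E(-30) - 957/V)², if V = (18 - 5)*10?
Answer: 16621929/16900 ≈ 983.55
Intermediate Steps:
V = 130 (V = 13*10 = 130)
E(k) = -24
(E(-30) - 957/V)² = (-24 - 957/130)² = (-4077/130)² = 16621929/16900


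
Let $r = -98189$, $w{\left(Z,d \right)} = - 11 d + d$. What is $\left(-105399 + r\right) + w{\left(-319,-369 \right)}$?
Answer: $-199898$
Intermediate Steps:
$w{\left(Z,d \right)} = - 10 d$
$\left(-105399 + r\right) + w{\left(-319,-369 \right)} = \left(-105399 - 98189\right) - -3690 = -203588 + 3690 = -199898$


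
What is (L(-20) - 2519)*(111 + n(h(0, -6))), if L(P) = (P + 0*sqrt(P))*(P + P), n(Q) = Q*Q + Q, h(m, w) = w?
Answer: -242379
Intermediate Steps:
n(Q) = Q + Q**2 (n(Q) = Q**2 + Q = Q + Q**2)
L(P) = 2*P**2 (L(P) = (P + 0)*(2*P) = P*(2*P) = 2*P**2)
(L(-20) - 2519)*(111 + n(h(0, -6))) = (2*(-20)**2 - 2519)*(111 - 6*(1 - 6)) = (2*400 - 2519)*(111 - 6*(-5)) = (800 - 2519)*(111 + 30) = -1719*141 = -242379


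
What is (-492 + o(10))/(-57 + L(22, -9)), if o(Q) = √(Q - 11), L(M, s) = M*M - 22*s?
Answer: -492/625 + I/625 ≈ -0.7872 + 0.0016*I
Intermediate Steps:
L(M, s) = M² - 22*s
o(Q) = √(-11 + Q)
(-492 + o(10))/(-57 + L(22, -9)) = (-492 + √(-11 + 10))/(-57 + (22² - 22*(-9))) = (-492 + √(-1))/(-57 + (484 + 198)) = (-492 + I)/(-57 + 682) = (-492 + I)/625 = (-492 + I)*(1/625) = -492/625 + I/625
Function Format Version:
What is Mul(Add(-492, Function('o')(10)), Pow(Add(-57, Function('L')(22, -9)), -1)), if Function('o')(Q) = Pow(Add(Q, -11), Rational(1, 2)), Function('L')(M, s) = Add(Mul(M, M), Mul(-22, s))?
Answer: Add(Rational(-492, 625), Mul(Rational(1, 625), I)) ≈ Add(-0.78720, Mul(0.0016000, I))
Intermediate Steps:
Function('L')(M, s) = Add(Pow(M, 2), Mul(-22, s))
Function('o')(Q) = Pow(Add(-11, Q), Rational(1, 2))
Mul(Add(-492, Function('o')(10)), Pow(Add(-57, Function('L')(22, -9)), -1)) = Mul(Add(-492, Pow(Add(-11, 10), Rational(1, 2))), Pow(Add(-57, Add(Pow(22, 2), Mul(-22, -9))), -1)) = Mul(Add(-492, Pow(-1, Rational(1, 2))), Pow(Add(-57, Add(484, 198)), -1)) = Mul(Add(-492, I), Pow(Add(-57, 682), -1)) = Mul(Add(-492, I), Pow(625, -1)) = Mul(Add(-492, I), Rational(1, 625)) = Add(Rational(-492, 625), Mul(Rational(1, 625), I))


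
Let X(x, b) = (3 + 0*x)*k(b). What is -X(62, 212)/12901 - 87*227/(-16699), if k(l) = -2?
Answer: 254882043/215433799 ≈ 1.1831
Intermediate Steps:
X(x, b) = -6 (X(x, b) = (3 + 0*x)*(-2) = (3 + 0)*(-2) = 3*(-2) = -6)
-X(62, 212)/12901 - 87*227/(-16699) = -1*(-6)/12901 - 87*227/(-16699) = 6*(1/12901) - 19749*(-1/16699) = 6/12901 + 19749/16699 = 254882043/215433799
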